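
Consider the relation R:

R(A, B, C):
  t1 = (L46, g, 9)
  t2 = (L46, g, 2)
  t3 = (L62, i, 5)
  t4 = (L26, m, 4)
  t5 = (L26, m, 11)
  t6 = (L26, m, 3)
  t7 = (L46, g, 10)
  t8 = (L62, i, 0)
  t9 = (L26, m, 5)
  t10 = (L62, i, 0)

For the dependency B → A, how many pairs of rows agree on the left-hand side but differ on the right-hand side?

B=g: all 3 rows agree on A — 0 pairs.
B=i: all 3 rows agree on A — 0 pairs.
B=m: all 4 rows agree on A — 0 pairs.

0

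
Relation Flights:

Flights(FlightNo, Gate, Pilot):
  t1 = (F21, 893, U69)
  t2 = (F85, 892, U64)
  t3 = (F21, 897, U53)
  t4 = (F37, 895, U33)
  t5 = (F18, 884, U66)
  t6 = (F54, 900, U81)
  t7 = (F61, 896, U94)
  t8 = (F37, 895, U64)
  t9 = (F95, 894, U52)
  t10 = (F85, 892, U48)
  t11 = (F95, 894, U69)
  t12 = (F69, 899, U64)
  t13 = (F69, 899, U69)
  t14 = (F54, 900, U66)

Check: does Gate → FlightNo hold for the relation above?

Yes

Gate=893: row 1 → FlightNo = F21 ✓
Gate=892: rows 2, 10 → FlightNo = F85, F85 ✓
Gate=897: row 3 → FlightNo = F21 ✓
Gate=895: rows 4, 8 → FlightNo = F37, F37 ✓
Gate=884: row 5 → FlightNo = F18 ✓
Gate=900: rows 6, 14 → FlightNo = F54, F54 ✓
Gate=896: row 7 → FlightNo = F61 ✓
Gate=894: rows 9, 11 → FlightNo = F95, F95 ✓
Gate=899: rows 12, 13 → FlightNo = F69, F69 ✓
Every Gate value is associated with a single FlightNo value, so Gate → FlightNo holds.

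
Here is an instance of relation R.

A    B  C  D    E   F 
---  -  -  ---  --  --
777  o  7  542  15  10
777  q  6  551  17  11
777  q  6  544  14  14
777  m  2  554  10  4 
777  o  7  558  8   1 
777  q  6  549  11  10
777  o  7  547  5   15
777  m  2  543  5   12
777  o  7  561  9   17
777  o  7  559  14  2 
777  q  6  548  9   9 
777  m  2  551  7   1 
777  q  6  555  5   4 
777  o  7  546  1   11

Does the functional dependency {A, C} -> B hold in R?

(A=777, C=7): 6 rows → B = o, o, o, o, o, o ✓
(A=777, C=6): 5 rows → B = q, q, q, q, q ✓
(A=777, C=2): 3 rows → B = m, m, m ✓
Every {A, C} value is associated with a single B value, so {A, C} -> B holds.

Yes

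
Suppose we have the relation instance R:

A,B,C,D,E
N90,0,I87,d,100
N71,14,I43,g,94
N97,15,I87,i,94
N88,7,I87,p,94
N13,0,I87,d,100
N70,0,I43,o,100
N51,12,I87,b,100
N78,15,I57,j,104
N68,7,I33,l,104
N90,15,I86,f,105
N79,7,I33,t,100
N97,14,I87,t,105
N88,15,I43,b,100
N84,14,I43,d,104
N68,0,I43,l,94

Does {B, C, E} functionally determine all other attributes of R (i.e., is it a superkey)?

Two distinct rows share (B=0, C=I87, E=100), so {B, C, E} does not determine every attribute — not a superkey.

No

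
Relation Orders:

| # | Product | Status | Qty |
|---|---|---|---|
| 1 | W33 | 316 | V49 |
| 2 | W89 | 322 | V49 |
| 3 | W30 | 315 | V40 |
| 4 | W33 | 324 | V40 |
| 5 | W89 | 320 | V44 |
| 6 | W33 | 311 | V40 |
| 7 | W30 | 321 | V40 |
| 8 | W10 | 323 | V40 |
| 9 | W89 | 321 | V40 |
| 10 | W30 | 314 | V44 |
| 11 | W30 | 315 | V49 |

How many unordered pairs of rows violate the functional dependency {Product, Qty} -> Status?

2

(Product=W30, Qty=V40): violating pairs (3,7) — 1 pair.
(Product=W33, Qty=V40): violating pairs (4,6) — 1 pair.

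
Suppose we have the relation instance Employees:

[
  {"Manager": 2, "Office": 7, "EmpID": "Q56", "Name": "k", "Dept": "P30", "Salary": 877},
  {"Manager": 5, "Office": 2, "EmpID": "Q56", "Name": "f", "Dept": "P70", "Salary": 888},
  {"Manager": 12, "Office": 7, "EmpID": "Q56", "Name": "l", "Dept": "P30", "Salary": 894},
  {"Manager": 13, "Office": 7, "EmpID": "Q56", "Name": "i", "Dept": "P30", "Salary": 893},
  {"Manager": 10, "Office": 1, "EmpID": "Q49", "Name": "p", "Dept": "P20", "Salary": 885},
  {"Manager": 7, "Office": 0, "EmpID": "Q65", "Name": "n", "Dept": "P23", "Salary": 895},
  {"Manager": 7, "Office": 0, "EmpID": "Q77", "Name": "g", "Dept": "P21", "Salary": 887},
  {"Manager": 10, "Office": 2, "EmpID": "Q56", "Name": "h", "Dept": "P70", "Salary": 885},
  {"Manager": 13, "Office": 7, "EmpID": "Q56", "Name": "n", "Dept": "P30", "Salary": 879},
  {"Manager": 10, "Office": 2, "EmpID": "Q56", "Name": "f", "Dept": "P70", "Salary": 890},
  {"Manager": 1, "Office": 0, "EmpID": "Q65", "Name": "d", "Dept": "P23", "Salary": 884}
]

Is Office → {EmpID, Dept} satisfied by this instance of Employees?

Office=7: 4 rows → {EmpID,Dept} = (Q56, P30), (Q56, P30), (Q56, P30), (Q56, P30) ✓
Office=2: 3 rows → {EmpID,Dept} = (Q56, P70), (Q56, P70), (Q56, P70) ✓
Office=1: 1 row → {EmpID,Dept} = (Q49, P20) ✓
Office=0: 3 rows → {EmpID,Dept} takes values {(Q65, P23), (Q77, P21)} — violation
Two rows agree on Office but differ on {EmpID, Dept}, so Office → {EmpID, Dept} does not hold.

No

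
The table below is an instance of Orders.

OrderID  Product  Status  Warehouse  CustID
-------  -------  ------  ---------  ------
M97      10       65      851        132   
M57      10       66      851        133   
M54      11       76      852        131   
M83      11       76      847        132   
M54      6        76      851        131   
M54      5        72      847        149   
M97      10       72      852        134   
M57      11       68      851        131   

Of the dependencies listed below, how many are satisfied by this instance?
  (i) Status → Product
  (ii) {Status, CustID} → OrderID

1

(i) Status → Product: Status=76: 3 rows → Product takes values {11, 6} — violation; Status=72: 2 rows → Product takes values {5, 10} — violation — fails.
(ii) {Status, CustID} → OrderID: every LHS value maps to a single RHS value — holds.
1 of the 2 dependencies holds.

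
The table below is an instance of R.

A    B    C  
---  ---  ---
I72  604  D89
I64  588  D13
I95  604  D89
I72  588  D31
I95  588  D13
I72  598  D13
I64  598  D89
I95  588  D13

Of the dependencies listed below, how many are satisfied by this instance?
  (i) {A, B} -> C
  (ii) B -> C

(i) {A, B} -> C: every LHS value maps to a single RHS value — holds.
(ii) B -> C: B=588: 4 rows → C takes values {D13, D31} — violation; B=598: 2 rows → C takes values {D13, D89} — violation — fails.
1 of the 2 dependencies holds.

1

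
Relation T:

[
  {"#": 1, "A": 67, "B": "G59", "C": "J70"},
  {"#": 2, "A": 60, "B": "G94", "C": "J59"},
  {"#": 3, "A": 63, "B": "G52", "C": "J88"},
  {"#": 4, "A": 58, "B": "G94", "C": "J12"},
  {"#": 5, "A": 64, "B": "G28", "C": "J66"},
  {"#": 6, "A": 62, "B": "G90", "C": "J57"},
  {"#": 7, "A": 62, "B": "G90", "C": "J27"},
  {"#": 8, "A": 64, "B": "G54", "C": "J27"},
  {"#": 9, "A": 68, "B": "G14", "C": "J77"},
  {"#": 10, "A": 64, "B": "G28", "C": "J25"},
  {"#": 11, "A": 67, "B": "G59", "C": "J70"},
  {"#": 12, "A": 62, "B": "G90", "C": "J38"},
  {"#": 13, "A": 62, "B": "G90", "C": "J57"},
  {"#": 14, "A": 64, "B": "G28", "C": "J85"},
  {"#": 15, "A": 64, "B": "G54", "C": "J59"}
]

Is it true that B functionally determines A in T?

No

B=G59: rows 1, 11 → A = 67, 67 ✓
B=G94: rows 2, 4 → A takes values {60, 58} — violation
B=G52: row 3 → A = 63 ✓
B=G28: rows 5, 10, 14 → A = 64, 64, 64 ✓
B=G90: rows 6, 7, 12, 13 → A = 62, 62, 62, 62 ✓
B=G54: rows 8, 15 → A = 64, 64 ✓
B=G14: row 9 → A = 68 ✓
Two rows agree on B but differ on A, so B -> A does not hold.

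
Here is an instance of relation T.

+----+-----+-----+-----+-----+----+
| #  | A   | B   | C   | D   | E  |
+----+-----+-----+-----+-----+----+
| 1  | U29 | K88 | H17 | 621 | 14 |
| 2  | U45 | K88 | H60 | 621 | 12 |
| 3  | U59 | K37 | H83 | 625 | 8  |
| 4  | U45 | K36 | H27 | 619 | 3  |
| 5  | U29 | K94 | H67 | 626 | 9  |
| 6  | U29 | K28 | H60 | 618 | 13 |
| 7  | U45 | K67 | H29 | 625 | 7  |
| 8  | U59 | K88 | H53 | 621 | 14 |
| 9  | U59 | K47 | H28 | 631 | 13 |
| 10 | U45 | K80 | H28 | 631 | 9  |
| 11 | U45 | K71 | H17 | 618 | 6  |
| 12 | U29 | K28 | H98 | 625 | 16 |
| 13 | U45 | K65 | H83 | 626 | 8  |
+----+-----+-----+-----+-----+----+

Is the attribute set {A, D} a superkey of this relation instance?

Yes

All 13 rows have distinct {A, D} values, so {A, D} → (all attributes) holds and {A, D} is a superkey.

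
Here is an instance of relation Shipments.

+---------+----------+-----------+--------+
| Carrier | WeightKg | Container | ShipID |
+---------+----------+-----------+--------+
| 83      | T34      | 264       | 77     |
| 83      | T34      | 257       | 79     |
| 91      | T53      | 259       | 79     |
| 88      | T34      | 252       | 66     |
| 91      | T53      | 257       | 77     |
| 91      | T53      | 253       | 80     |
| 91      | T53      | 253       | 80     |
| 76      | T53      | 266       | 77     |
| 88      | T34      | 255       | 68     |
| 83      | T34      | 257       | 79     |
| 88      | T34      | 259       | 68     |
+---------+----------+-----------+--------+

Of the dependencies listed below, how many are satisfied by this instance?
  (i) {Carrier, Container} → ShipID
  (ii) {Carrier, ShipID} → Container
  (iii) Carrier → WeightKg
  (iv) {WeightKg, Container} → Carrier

(i) {Carrier, Container} → ShipID: every LHS value maps to a single RHS value — holds.
(ii) {Carrier, ShipID} → Container: (Carrier=88, ShipID=68): 2 rows → Container takes values {255, 259} — violation — fails.
(iii) Carrier → WeightKg: every LHS value maps to a single RHS value — holds.
(iv) {WeightKg, Container} → Carrier: every LHS value maps to a single RHS value — holds.
3 of the 4 dependencies hold.

3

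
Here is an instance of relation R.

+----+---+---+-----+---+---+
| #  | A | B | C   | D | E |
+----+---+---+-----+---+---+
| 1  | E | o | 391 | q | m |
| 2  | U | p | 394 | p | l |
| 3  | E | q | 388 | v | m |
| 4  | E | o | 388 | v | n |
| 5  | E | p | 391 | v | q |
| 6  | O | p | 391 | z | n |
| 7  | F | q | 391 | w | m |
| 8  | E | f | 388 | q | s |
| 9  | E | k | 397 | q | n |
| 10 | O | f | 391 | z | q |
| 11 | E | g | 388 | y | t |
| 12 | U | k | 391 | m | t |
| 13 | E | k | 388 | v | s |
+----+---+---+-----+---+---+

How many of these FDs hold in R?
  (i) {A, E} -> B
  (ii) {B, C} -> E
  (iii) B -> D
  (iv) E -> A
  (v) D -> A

1

(i) {A, E} -> B: (A=E, E=m): rows 1, 3 → B takes values {o, q} — violation; (A=E, E=n): rows 4, 9 → B takes values {o, k} — violation; (A=E, E=s): rows 8, 13 → B takes values {f, k} — violation — fails.
(ii) {B, C} -> E: (B=p, C=391): rows 5, 6 → E takes values {q, n} — violation — fails.
(iii) B -> D: B=o: rows 1, 4 → D takes values {q, v} — violation; B=p: rows 2, 5, 6 → D takes values {p, v, z} — violation; B=q: rows 3, 7 → D takes values {v, w} — violation; B=f: rows 8, 10 → D takes values {q, z} — violation; B=k: rows 9, 12, 13 → D takes values {q, m, v} — violation — fails.
(iv) E -> A: E=m: rows 1, 3, 7 → A takes values {E, F} — violation; E=n: rows 4, 6, 9 → A takes values {E, O} — violation; E=q: rows 5, 10 → A takes values {E, O} — violation; E=t: rows 11, 12 → A takes values {E, U} — violation — fails.
(v) D -> A: every LHS value maps to a single RHS value — holds.
1 of the 5 dependencies holds.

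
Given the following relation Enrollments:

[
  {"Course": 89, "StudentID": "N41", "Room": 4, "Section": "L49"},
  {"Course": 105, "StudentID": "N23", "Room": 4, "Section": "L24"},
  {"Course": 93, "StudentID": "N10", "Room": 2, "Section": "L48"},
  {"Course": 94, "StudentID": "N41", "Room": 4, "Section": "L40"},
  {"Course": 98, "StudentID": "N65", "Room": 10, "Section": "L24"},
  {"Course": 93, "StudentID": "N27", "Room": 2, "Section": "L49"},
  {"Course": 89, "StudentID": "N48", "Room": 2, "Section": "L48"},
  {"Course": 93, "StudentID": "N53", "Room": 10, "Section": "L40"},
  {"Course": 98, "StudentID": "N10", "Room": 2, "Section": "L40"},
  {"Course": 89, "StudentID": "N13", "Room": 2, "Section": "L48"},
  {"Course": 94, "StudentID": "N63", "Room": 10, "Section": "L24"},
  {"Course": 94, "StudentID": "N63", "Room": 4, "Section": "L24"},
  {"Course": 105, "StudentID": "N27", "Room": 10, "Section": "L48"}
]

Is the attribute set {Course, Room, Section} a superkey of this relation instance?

No

Two distinct rows share (Course=89, Room=2, Section=L48), so {Course, Room, Section} does not determine every attribute — not a superkey.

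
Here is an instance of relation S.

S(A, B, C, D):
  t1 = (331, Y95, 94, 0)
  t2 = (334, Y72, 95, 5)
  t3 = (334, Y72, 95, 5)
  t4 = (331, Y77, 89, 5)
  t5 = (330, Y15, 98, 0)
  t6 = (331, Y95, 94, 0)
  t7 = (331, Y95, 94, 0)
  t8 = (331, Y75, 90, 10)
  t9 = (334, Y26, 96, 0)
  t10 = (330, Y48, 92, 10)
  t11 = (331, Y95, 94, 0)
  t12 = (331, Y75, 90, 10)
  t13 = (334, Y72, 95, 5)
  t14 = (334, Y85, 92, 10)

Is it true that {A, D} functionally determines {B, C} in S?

(A=331, D=0): rows 1, 6, 7, 11 → {B,C} = (Y95, 94), (Y95, 94), (Y95, 94), (Y95, 94) ✓
(A=334, D=5): rows 2, 3, 13 → {B,C} = (Y72, 95), (Y72, 95), (Y72, 95) ✓
(A=331, D=5): row 4 → {B,C} = (Y77, 89) ✓
(A=330, D=0): row 5 → {B,C} = (Y15, 98) ✓
(A=331, D=10): rows 8, 12 → {B,C} = (Y75, 90), (Y75, 90) ✓
(A=334, D=0): row 9 → {B,C} = (Y26, 96) ✓
(A=330, D=10): row 10 → {B,C} = (Y48, 92) ✓
(A=334, D=10): row 14 → {B,C} = (Y85, 92) ✓
Every {A, D} value is associated with a single {B, C} value, so {A, D} -> {B, C} holds.

Yes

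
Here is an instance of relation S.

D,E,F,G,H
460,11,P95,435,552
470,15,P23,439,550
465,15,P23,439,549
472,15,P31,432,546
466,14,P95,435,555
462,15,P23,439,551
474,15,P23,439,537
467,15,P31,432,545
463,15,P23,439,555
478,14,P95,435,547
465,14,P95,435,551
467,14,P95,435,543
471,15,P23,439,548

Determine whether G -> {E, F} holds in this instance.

No

G=435: 5 rows → {E,F} takes values {(11, P95), (14, P95)} — violation
G=439: 6 rows → {E,F} = (15, P23), (15, P23), (15, P23), (15, P23), (15, P23), (15, P23) ✓
G=432: 2 rows → {E,F} = (15, P31), (15, P31) ✓
Two rows agree on G but differ on {E, F}, so G -> {E, F} does not hold.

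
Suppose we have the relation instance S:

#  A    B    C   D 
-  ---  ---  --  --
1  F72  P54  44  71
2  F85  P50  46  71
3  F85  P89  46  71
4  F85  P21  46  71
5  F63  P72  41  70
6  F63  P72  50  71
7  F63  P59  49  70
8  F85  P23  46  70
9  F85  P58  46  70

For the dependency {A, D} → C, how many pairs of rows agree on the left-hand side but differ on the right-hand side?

(A=F85, D=71): all 3 rows agree on C — 0 pairs.
(A=F63, D=70): violating pairs (5,7) — 1 pair.
(A=F85, D=70): all 2 rows agree on C — 0 pairs.

1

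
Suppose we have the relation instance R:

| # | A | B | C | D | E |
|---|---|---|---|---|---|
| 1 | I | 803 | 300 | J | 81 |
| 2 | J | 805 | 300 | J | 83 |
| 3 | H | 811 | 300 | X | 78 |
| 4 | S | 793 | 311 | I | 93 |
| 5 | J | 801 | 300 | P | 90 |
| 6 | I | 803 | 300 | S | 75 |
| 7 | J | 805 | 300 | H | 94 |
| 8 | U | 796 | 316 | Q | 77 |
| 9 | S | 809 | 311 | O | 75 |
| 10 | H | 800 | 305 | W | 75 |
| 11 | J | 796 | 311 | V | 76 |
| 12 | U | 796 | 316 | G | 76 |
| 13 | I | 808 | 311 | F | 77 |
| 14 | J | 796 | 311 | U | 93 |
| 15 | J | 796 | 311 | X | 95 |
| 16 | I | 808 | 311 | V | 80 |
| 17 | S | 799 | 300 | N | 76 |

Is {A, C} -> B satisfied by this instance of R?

No

(A=I, C=300): rows 1, 6 → B = 803, 803 ✓
(A=J, C=300): rows 2, 5, 7 → B takes values {805, 801} — violation
(A=H, C=300): row 3 → B = 811 ✓
(A=S, C=311): rows 4, 9 → B takes values {793, 809} — violation
(A=U, C=316): rows 8, 12 → B = 796, 796 ✓
(A=H, C=305): row 10 → B = 800 ✓
(A=J, C=311): rows 11, 14, 15 → B = 796, 796, 796 ✓
(A=I, C=311): rows 13, 16 → B = 808, 808 ✓
(A=S, C=300): row 17 → B = 799 ✓
Two rows agree on {A, C} but differ on B, so {A, C} -> B does not hold.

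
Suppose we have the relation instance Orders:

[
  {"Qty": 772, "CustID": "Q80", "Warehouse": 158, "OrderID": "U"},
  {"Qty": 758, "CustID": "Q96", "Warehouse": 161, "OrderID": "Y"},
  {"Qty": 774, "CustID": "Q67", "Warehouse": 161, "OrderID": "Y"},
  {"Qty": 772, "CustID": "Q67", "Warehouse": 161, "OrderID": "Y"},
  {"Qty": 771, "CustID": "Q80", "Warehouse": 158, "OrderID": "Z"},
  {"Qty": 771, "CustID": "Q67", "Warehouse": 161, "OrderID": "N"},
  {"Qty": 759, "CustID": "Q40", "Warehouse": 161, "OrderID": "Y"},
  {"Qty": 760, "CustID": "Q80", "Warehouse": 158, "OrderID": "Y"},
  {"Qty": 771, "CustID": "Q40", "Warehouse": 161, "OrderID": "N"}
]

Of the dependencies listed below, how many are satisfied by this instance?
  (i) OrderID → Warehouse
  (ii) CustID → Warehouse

(i) OrderID → Warehouse: OrderID=Y: 5 rows → Warehouse takes values {161, 158} — violation — fails.
(ii) CustID → Warehouse: every LHS value maps to a single RHS value — holds.
1 of the 2 dependencies holds.

1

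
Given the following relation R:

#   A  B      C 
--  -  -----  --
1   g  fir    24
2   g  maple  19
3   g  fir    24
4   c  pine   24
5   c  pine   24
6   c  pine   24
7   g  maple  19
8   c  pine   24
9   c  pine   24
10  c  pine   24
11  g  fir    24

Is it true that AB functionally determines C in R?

Yes

(A=g, B=fir): rows 1, 3, 11 → C = 24, 24, 24 ✓
(A=g, B=maple): rows 2, 7 → C = 19, 19 ✓
(A=c, B=pine): rows 4, 5, 6, 8, 9, 10 → C = 24, 24, 24, 24, 24, 24 ✓
Every AB value is associated with a single C value, so AB -> C holds.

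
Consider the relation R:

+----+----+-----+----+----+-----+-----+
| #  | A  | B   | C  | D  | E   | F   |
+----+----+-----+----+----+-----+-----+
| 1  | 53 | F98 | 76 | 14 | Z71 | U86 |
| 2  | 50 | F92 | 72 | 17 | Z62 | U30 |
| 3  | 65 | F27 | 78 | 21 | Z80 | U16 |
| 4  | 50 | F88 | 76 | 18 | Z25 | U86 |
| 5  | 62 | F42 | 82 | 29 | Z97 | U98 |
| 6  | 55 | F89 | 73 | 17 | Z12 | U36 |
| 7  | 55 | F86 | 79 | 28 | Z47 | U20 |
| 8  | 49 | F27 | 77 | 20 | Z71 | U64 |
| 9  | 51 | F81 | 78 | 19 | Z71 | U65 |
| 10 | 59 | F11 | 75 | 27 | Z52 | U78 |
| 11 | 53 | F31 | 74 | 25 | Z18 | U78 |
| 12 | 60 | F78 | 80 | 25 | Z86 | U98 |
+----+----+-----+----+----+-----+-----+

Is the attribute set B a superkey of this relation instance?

Rows 3 and 8 have the same B value B=F27 but are distinct tuples, so B does not determine every attribute — not a superkey.

No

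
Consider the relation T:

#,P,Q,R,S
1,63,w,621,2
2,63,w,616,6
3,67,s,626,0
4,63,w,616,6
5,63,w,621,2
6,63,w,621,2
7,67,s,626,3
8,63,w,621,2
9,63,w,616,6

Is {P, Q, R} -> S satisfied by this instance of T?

(P=63, Q=w, R=621): rows 1, 5, 6, 8 → S = 2, 2, 2, 2 ✓
(P=63, Q=w, R=616): rows 2, 4, 9 → S = 6, 6, 6 ✓
(P=67, Q=s, R=626): rows 3, 7 → S takes values {0, 3} — violation
Two rows agree on {P, Q, R} but differ on S, so {P, Q, R} -> S does not hold.

No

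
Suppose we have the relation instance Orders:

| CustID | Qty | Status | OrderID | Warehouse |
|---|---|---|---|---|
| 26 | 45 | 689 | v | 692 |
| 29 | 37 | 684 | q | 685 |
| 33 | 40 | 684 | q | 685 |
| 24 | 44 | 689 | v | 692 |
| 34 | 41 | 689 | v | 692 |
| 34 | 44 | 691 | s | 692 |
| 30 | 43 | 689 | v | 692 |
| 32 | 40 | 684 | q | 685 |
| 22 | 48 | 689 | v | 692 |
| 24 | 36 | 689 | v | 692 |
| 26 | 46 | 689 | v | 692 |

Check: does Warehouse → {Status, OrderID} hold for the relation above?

Warehouse=692: 8 rows → {Status,OrderID} takes values {(689, v), (691, s)} — violation
Warehouse=685: 3 rows → {Status,OrderID} = (684, q), (684, q), (684, q) ✓
Two rows agree on Warehouse but differ on {Status, OrderID}, so Warehouse → {Status, OrderID} does not hold.

No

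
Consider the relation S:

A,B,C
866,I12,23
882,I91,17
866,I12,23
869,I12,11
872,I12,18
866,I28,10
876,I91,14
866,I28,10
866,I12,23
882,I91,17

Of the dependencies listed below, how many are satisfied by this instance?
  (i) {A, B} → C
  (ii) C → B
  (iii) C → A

(i) {A, B} → C: every LHS value maps to a single RHS value — holds.
(ii) C → B: every LHS value maps to a single RHS value — holds.
(iii) C → A: every LHS value maps to a single RHS value — holds.
3 of the 3 dependencies hold.

3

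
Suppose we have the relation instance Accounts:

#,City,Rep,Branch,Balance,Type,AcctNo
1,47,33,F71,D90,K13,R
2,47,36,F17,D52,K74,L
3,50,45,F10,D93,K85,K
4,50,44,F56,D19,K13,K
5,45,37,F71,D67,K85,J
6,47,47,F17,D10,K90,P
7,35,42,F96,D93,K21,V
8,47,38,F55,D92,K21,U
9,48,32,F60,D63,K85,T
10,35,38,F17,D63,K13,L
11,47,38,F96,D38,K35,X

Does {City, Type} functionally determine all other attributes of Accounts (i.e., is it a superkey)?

All 11 rows have distinct {City, Type} values, so {City, Type} → (all attributes) holds and {City, Type} is a superkey.

Yes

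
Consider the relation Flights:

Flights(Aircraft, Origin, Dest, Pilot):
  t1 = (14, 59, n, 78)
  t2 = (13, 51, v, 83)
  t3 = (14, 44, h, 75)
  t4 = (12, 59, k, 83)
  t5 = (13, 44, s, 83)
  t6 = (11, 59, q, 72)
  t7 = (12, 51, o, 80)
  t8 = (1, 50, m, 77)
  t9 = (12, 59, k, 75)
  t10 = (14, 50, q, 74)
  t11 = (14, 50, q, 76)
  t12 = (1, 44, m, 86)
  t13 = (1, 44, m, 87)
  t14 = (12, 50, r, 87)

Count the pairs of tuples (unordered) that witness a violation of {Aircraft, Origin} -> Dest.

0

(Aircraft=12, Origin=59): all 2 rows agree on Dest — 0 pairs.
(Aircraft=14, Origin=50): all 2 rows agree on Dest — 0 pairs.
(Aircraft=1, Origin=44): all 2 rows agree on Dest — 0 pairs.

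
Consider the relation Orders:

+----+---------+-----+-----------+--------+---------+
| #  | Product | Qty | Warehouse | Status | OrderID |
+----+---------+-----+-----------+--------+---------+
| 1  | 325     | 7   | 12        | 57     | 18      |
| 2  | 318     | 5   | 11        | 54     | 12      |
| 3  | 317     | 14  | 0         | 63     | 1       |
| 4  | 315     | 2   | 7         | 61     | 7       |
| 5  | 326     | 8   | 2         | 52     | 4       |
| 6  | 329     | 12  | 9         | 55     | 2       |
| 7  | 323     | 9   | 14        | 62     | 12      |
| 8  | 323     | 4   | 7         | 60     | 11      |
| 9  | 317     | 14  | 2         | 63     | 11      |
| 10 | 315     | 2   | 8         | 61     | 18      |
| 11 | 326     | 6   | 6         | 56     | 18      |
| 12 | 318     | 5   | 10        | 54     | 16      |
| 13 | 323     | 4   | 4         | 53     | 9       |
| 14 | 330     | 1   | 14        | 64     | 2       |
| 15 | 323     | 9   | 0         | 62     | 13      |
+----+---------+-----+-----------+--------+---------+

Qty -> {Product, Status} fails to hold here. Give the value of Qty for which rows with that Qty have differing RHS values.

Qty=7: row 1 → {Product,Status} = (325, 57) ✓
Qty=5: rows 2, 12 → {Product,Status} = (318, 54), (318, 54) ✓
Qty=14: rows 3, 9 → {Product,Status} = (317, 63), (317, 63) ✓
Qty=2: rows 4, 10 → {Product,Status} = (315, 61), (315, 61) ✓
Qty=8: row 5 → {Product,Status} = (326, 52) ✓
Qty=12: row 6 → {Product,Status} = (329, 55) ✓
Qty=9: rows 7, 15 → {Product,Status} = (323, 62), (323, 62) ✓
Qty=4: rows 8, 13 → {Product,Status} takes values {(323, 60), (323, 53)} — violation
Qty=6: row 11 → {Product,Status} = (326, 56) ✓
Qty=1: row 14 → {Product,Status} = (330, 64) ✓
The only Qty value with inconsistent RHS is Qty=4.

4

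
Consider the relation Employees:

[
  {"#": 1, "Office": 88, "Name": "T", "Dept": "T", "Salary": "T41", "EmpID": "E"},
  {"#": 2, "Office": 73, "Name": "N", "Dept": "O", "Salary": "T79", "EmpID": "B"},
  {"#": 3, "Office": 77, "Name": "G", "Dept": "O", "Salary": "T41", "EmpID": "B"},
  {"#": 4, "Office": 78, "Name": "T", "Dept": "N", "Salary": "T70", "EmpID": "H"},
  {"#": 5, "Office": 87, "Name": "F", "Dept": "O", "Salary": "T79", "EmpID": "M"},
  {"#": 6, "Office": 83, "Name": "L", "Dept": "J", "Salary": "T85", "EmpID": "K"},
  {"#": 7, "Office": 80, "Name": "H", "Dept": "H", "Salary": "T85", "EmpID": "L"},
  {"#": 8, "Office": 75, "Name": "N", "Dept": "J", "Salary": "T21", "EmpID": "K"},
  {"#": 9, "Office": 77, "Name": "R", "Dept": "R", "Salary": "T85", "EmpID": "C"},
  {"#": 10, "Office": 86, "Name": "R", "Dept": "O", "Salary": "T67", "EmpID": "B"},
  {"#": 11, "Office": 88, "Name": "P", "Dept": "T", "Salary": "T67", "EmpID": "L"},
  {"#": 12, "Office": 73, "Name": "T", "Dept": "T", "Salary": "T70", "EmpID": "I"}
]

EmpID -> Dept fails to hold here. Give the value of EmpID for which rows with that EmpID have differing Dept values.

L

EmpID=E: row 1 → Dept = T ✓
EmpID=B: rows 2, 3, 10 → Dept = O, O, O ✓
EmpID=H: row 4 → Dept = N ✓
EmpID=M: row 5 → Dept = O ✓
EmpID=K: rows 6, 8 → Dept = J, J ✓
EmpID=L: rows 7, 11 → Dept takes values {H, T} — violation
EmpID=C: row 9 → Dept = R ✓
EmpID=I: row 12 → Dept = T ✓
The only EmpID value with inconsistent Dept is EmpID=L.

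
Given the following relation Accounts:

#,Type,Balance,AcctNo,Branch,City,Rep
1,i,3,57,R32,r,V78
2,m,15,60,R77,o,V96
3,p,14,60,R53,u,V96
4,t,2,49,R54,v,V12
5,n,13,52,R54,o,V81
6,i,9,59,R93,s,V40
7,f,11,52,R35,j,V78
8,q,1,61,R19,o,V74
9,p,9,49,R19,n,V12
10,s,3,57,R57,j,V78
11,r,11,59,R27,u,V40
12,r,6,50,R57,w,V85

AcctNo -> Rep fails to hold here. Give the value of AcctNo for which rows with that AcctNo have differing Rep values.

AcctNo=57: rows 1, 10 → Rep = V78, V78 ✓
AcctNo=60: rows 2, 3 → Rep = V96, V96 ✓
AcctNo=49: rows 4, 9 → Rep = V12, V12 ✓
AcctNo=52: rows 5, 7 → Rep takes values {V81, V78} — violation
AcctNo=59: rows 6, 11 → Rep = V40, V40 ✓
AcctNo=61: row 8 → Rep = V74 ✓
AcctNo=50: row 12 → Rep = V85 ✓
The only AcctNo value with inconsistent Rep is AcctNo=52.

52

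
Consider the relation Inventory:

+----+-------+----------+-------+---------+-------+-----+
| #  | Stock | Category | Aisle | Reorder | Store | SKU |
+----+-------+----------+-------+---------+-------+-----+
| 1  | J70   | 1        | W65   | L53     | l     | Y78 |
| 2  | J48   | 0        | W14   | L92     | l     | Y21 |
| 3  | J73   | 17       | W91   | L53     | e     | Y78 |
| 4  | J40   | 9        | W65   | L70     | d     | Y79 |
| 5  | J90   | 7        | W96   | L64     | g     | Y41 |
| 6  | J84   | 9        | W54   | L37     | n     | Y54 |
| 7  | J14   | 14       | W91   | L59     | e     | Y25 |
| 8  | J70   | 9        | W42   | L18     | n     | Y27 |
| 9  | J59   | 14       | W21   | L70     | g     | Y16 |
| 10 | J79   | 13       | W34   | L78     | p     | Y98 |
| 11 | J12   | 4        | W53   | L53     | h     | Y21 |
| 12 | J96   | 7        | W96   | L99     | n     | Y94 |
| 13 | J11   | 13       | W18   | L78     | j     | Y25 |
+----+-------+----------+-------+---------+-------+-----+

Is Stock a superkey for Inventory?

Rows 1 and 8 have the same Stock value Stock=J70 but are distinct tuples, so Stock does not determine every attribute — not a superkey.

No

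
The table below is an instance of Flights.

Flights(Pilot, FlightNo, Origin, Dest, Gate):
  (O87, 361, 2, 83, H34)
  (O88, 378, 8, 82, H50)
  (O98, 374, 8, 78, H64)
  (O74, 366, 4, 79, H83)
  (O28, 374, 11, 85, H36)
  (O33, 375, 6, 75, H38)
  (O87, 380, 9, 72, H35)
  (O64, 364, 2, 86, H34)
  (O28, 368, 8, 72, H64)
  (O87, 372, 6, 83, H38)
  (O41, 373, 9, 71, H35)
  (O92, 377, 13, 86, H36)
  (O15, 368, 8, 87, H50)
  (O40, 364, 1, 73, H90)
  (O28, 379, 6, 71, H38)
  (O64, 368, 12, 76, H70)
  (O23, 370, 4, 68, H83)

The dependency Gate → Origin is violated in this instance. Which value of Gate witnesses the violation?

H36

Gate=H34: 2 rows → Origin = 2, 2 ✓
Gate=H50: 2 rows → Origin = 8, 8 ✓
Gate=H64: 2 rows → Origin = 8, 8 ✓
Gate=H83: 2 rows → Origin = 4, 4 ✓
Gate=H36: 2 rows → Origin takes values {11, 13} — violation
Gate=H38: 3 rows → Origin = 6, 6, 6 ✓
Gate=H35: 2 rows → Origin = 9, 9 ✓
Gate=H90: 1 row → Origin = 1 ✓
Gate=H70: 1 row → Origin = 12 ✓
The only Gate value with inconsistent Origin is Gate=H36.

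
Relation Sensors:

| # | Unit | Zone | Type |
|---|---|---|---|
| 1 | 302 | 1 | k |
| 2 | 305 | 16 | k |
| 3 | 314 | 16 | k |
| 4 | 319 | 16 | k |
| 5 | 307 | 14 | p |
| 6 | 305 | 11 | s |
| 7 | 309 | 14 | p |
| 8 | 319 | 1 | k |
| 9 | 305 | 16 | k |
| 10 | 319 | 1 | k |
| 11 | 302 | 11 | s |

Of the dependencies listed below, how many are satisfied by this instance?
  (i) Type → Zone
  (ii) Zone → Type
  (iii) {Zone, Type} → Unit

1

(i) Type → Zone: Type=k: rows 1, 2, 3, 4, 8, 9, 10 → Zone takes values {1, 16} — violation — fails.
(ii) Zone → Type: every LHS value maps to a single RHS value — holds.
(iii) {Zone, Type} → Unit: (Zone=1, Type=k): rows 1, 8, 10 → Unit takes values {302, 319} — violation; (Zone=16, Type=k): rows 2, 3, 4, 9 → Unit takes values {305, 314, 319} — violation; (Zone=14, Type=p): rows 5, 7 → Unit takes values {307, 309} — violation; (Zone=11, Type=s): rows 6, 11 → Unit takes values {305, 302} — violation — fails.
1 of the 3 dependencies holds.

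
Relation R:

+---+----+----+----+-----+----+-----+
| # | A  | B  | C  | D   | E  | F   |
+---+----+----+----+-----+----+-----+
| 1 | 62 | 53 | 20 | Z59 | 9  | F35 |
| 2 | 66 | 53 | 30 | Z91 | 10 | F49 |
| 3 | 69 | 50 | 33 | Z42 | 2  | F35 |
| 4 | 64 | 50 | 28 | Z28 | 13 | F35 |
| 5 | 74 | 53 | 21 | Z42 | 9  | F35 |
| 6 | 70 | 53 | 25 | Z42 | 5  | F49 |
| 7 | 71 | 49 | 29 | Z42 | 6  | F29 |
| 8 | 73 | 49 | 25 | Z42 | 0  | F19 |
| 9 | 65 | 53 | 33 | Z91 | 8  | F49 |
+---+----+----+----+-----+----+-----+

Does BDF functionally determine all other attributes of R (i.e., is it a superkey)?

Rows 2 and 9 have the same BDF value (B=53, D=Z91, F=F49) but are distinct tuples, so BDF does not determine every attribute — not a superkey.

No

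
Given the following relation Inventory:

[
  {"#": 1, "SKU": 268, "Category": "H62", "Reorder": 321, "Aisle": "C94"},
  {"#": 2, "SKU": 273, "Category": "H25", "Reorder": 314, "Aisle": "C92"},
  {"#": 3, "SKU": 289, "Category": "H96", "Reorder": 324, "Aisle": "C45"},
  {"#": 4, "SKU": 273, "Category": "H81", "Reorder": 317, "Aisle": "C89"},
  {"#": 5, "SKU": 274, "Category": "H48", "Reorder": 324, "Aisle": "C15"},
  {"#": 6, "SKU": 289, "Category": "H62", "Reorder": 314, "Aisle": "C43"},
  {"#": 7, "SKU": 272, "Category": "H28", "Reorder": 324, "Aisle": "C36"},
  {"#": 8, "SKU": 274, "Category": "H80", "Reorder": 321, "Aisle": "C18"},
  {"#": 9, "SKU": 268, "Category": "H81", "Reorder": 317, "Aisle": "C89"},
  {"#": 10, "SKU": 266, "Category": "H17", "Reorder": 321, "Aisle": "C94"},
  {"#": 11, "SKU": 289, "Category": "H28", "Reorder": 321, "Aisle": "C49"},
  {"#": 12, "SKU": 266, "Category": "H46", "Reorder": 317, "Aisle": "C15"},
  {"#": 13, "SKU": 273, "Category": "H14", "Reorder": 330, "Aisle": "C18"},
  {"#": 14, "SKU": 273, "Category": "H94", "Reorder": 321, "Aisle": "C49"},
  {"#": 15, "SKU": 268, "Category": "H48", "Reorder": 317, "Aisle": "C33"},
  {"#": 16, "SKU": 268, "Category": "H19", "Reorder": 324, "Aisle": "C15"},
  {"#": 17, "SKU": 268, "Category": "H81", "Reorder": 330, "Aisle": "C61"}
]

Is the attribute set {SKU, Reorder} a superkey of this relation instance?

No

Rows 9 and 15 have the same {SKU, Reorder} value (SKU=268, Reorder=317) but are distinct tuples, so {SKU, Reorder} does not determine every attribute — not a superkey.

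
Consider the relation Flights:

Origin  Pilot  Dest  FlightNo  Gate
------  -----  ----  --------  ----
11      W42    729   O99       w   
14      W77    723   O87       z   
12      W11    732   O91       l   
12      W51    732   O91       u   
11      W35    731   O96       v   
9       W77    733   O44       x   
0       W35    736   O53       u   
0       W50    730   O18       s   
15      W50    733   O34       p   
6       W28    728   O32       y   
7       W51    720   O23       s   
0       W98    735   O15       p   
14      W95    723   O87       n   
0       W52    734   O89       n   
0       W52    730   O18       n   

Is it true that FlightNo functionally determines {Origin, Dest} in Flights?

Yes

FlightNo=O99: 1 row → {Origin,Dest} = (11, 729) ✓
FlightNo=O87: 2 rows → {Origin,Dest} = (14, 723), (14, 723) ✓
FlightNo=O91: 2 rows → {Origin,Dest} = (12, 732), (12, 732) ✓
FlightNo=O96: 1 row → {Origin,Dest} = (11, 731) ✓
FlightNo=O44: 1 row → {Origin,Dest} = (9, 733) ✓
FlightNo=O53: 1 row → {Origin,Dest} = (0, 736) ✓
FlightNo=O18: 2 rows → {Origin,Dest} = (0, 730), (0, 730) ✓
FlightNo=O34: 1 row → {Origin,Dest} = (15, 733) ✓
FlightNo=O32: 1 row → {Origin,Dest} = (6, 728) ✓
FlightNo=O23: 1 row → {Origin,Dest} = (7, 720) ✓
FlightNo=O15: 1 row → {Origin,Dest} = (0, 735) ✓
FlightNo=O89: 1 row → {Origin,Dest} = (0, 734) ✓
Every FlightNo value is associated with a single {Origin, Dest} value, so FlightNo -> {Origin, Dest} holds.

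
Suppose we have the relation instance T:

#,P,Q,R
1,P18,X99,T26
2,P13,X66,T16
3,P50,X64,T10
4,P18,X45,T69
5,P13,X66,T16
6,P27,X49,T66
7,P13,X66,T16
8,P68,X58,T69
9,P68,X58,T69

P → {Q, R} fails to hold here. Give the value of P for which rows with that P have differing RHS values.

P18

P=P18: rows 1, 4 → {Q,R} takes values {(X99, T26), (X45, T69)} — violation
P=P13: rows 2, 5, 7 → {Q,R} = (X66, T16), (X66, T16), (X66, T16) ✓
P=P50: row 3 → {Q,R} = (X64, T10) ✓
P=P27: row 6 → {Q,R} = (X49, T66) ✓
P=P68: rows 8, 9 → {Q,R} = (X58, T69), (X58, T69) ✓
The only P value with inconsistent RHS is P=P18.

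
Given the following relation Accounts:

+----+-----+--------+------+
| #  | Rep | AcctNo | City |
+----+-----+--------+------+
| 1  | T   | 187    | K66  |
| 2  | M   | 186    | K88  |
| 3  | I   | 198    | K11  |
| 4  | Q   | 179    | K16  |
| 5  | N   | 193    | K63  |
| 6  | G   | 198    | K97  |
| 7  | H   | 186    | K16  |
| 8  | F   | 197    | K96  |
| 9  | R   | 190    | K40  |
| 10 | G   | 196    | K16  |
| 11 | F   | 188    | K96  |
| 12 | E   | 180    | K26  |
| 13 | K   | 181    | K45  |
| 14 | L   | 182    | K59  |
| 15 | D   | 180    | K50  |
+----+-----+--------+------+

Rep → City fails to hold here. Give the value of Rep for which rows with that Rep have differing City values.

Rep=T: row 1 → City = K66 ✓
Rep=M: row 2 → City = K88 ✓
Rep=I: row 3 → City = K11 ✓
Rep=Q: row 4 → City = K16 ✓
Rep=N: row 5 → City = K63 ✓
Rep=G: rows 6, 10 → City takes values {K97, K16} — violation
Rep=H: row 7 → City = K16 ✓
Rep=F: rows 8, 11 → City = K96, K96 ✓
Rep=R: row 9 → City = K40 ✓
Rep=E: row 12 → City = K26 ✓
Rep=K: row 13 → City = K45 ✓
Rep=L: row 14 → City = K59 ✓
Rep=D: row 15 → City = K50 ✓
The only Rep value with inconsistent City is Rep=G.

G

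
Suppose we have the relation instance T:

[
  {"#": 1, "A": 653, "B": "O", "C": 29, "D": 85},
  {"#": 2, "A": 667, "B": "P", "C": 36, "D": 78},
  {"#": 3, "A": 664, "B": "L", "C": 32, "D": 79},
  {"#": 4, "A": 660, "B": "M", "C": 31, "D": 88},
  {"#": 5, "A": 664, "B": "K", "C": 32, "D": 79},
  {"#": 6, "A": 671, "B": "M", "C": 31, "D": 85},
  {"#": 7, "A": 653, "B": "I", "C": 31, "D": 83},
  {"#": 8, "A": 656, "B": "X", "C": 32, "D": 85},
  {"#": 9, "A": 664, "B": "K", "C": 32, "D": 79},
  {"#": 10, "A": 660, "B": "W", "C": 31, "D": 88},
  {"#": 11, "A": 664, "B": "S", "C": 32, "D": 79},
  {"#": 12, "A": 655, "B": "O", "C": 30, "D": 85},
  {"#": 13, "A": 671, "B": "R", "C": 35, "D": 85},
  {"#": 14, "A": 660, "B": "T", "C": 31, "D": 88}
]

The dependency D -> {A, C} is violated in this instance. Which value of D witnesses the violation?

D=85: rows 1, 6, 8, 12, 13 → {A,C} takes values {(653, 29), (671, 31), (656, 32), (655, 30), (671, 35)} — violation
D=78: row 2 → {A,C} = (667, 36) ✓
D=79: rows 3, 5, 9, 11 → {A,C} = (664, 32), (664, 32), (664, 32), (664, 32) ✓
D=88: rows 4, 10, 14 → {A,C} = (660, 31), (660, 31), (660, 31) ✓
D=83: row 7 → {A,C} = (653, 31) ✓
The only D value with inconsistent RHS is D=85.

85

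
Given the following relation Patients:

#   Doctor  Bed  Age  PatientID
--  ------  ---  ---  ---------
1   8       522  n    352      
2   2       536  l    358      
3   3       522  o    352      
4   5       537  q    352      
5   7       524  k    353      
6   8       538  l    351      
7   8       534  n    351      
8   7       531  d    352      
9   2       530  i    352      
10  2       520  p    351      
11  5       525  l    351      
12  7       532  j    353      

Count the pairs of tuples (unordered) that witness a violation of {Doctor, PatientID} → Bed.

2

(Doctor=7, PatientID=353): violating pairs (5,12) — 1 pair.
(Doctor=8, PatientID=351): violating pairs (6,7) — 1 pair.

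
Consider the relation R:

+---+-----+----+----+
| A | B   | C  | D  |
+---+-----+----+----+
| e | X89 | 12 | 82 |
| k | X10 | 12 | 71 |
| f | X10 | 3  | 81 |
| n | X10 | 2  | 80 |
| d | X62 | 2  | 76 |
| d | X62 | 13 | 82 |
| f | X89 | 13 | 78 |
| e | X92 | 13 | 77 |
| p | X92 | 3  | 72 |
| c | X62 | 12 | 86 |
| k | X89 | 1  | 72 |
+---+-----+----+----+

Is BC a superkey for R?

Yes

All 11 rows have distinct BC values, so BC → (all attributes) holds and BC is a superkey.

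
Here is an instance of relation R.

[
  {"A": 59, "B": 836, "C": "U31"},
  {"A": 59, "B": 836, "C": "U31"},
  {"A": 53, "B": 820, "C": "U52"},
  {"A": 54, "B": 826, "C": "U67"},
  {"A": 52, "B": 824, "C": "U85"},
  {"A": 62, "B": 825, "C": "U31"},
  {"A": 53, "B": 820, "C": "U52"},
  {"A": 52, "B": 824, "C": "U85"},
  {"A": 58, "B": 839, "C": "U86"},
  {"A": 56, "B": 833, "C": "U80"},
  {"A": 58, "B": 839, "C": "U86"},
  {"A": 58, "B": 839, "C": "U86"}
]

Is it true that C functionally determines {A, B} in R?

No

C=U31: 3 rows → {A,B} takes values {(59, 836), (62, 825)} — violation
C=U52: 2 rows → {A,B} = (53, 820), (53, 820) ✓
C=U67: 1 row → {A,B} = (54, 826) ✓
C=U85: 2 rows → {A,B} = (52, 824), (52, 824) ✓
C=U86: 3 rows → {A,B} = (58, 839), (58, 839), (58, 839) ✓
C=U80: 1 row → {A,B} = (56, 833) ✓
Two rows agree on C but differ on {A, B}, so C -> {A, B} does not hold.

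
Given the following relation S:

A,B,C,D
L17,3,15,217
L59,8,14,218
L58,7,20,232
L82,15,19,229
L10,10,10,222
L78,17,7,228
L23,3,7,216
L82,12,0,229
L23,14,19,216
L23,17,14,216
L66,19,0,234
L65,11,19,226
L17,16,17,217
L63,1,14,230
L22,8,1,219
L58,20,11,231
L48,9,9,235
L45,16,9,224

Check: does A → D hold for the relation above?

No

A=L17: 2 rows → D = 217, 217 ✓
A=L59: 1 row → D = 218 ✓
A=L58: 2 rows → D takes values {232, 231} — violation
A=L82: 2 rows → D = 229, 229 ✓
A=L10: 1 row → D = 222 ✓
A=L78: 1 row → D = 228 ✓
A=L23: 3 rows → D = 216, 216, 216 ✓
A=L66: 1 row → D = 234 ✓
A=L65: 1 row → D = 226 ✓
A=L63: 1 row → D = 230 ✓
A=L22: 1 row → D = 219 ✓
A=L48: 1 row → D = 235 ✓
A=L45: 1 row → D = 224 ✓
Two rows agree on A but differ on D, so A → D does not hold.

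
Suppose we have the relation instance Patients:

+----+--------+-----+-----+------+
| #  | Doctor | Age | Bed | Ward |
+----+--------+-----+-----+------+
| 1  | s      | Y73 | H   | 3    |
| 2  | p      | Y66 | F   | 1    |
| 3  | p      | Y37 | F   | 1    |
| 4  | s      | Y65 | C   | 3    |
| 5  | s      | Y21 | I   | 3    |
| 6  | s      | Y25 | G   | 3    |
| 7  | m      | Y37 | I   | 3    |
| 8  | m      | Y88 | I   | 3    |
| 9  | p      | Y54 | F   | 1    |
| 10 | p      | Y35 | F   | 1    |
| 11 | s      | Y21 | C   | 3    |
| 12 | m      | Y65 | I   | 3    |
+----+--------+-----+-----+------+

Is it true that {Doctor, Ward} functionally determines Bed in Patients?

(Doctor=s, Ward=3): rows 1, 4, 5, 6, 11 → Bed takes values {H, C, I, G} — violation
(Doctor=p, Ward=1): rows 2, 3, 9, 10 → Bed = F, F, F, F ✓
(Doctor=m, Ward=3): rows 7, 8, 12 → Bed = I, I, I ✓
Two rows agree on {Doctor, Ward} but differ on Bed, so {Doctor, Ward} -> Bed does not hold.

No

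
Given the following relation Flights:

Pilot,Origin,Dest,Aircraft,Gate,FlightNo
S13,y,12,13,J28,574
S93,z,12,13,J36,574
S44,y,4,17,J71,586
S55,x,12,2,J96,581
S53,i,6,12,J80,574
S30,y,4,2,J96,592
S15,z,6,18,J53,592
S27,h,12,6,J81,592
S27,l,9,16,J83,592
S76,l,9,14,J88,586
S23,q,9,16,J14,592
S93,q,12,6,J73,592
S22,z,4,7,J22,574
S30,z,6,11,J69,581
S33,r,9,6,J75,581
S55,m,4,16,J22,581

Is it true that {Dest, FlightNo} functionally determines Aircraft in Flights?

(Dest=12, FlightNo=574): 2 rows → Aircraft = 13, 13 ✓
(Dest=4, FlightNo=586): 1 row → Aircraft = 17 ✓
(Dest=12, FlightNo=581): 1 row → Aircraft = 2 ✓
(Dest=6, FlightNo=574): 1 row → Aircraft = 12 ✓
(Dest=4, FlightNo=592): 1 row → Aircraft = 2 ✓
(Dest=6, FlightNo=592): 1 row → Aircraft = 18 ✓
(Dest=12, FlightNo=592): 2 rows → Aircraft = 6, 6 ✓
(Dest=9, FlightNo=592): 2 rows → Aircraft = 16, 16 ✓
(Dest=9, FlightNo=586): 1 row → Aircraft = 14 ✓
(Dest=4, FlightNo=574): 1 row → Aircraft = 7 ✓
(Dest=6, FlightNo=581): 1 row → Aircraft = 11 ✓
(Dest=9, FlightNo=581): 1 row → Aircraft = 6 ✓
(Dest=4, FlightNo=581): 1 row → Aircraft = 16 ✓
Every {Dest, FlightNo} value is associated with a single Aircraft value, so {Dest, FlightNo} -> Aircraft holds.

Yes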